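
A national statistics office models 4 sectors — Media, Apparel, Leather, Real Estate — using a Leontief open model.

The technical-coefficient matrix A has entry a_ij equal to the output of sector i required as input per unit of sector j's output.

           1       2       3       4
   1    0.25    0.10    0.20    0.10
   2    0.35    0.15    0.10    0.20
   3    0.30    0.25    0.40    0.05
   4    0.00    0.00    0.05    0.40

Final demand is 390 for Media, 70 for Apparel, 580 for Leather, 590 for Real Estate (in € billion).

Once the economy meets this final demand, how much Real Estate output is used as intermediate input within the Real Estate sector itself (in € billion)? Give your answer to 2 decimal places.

z_44 = 470.14

I − A =
  [   0.75    -0.10    -0.20    -0.10]
  [  -0.35     0.85    -0.10    -0.20]
  [  -0.30    -0.25     0.60    -0.05]
  [   0.00     0.00    -0.05     0.60]
Compute the cofactors C_ij = (−1)^(i+j)·(3×3 minor ij) of I−A; the adjugate is their transpose:
adj(I−A) = Cᵀ =
  [ 0.286375   0.067000   0.113250   0.079500]
  [ 0.146125   0.230625   0.096250   0.109250]
  [ 0.205500   0.130500   0.361500   0.107875]
  [ 0.017125   0.010875   0.030125   0.271250]
det(I−A) = Σ_j (I−A)_1j·C_1j = (0.75)(0.286375) + (-0.10)(0.146125) + (-0.20)(0.205500) + (-0.10)(0.017125) = 0.15735625
(I − A)⁻¹ = adj(I−A) / det(I−A) ≈
  [   1.8199     0.4258     0.7197     0.5052]
  [   0.9286     1.4656     0.6117     0.6943]
  [   1.3060     0.8293     2.2973     0.6855]
  [   0.1088     0.0691     0.1914     1.7238]
First solve x = (I − A)⁻¹ d = adj(I−A)·d / det(I−A); in particular x_4 = (0.017125·390 + 0.010875·70 + 0.030125·580 + 0.271250·590) / 0.15735625 = 184.95 / 0.15735625 ≈ 1175.3585.
Intermediate flow from 4 to 4: z_44 = a_44 · x_4 = 0.40 × 184.95 / 0.15735625 = 73.98 / 0.15735625 ≈ 470.14.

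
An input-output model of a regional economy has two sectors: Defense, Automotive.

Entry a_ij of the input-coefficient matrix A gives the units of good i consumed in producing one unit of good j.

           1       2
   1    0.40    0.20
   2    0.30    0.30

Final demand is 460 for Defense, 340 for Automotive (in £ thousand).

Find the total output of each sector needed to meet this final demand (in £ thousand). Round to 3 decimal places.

I − A =
  [   0.60    -0.20]
  [  -0.30     0.70]
det(I−A) = (0.60)(0.70) − (-0.20)(-0.30) = 0.3600
adj(I−A) = [[0.70, 0.20], [0.30, 0.60]]
(I − A)⁻¹ = adj(I−A) / det(I−A) ≈
  [   1.9444     0.5556]
  [   0.8333     1.6667]
x = (I − A)⁻¹ d = adj(I−A)·d / det(I−A), with det(I−A) = 0.3600:
  x_1 = (0.70·460 + 0.20·340) / 0.3600 = 390.00 / 0.3600 ≈ 1083.333
  x_2 = (0.30·460 + 0.60·340) / 0.3600 = 342.00 / 0.3600 = 950.000

x_1 = 1083.333, x_2 = 950.000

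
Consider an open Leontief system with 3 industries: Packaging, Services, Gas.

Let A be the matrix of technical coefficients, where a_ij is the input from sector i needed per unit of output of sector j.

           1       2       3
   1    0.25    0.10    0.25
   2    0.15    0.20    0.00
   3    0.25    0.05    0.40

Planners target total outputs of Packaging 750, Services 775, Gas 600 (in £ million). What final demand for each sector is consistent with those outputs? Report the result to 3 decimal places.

I − A =
  [   0.75    -0.10    -0.25]
  [  -0.15     0.80     0.00]
  [  -0.25    -0.05     0.60]
d = (I − A) x:
  d_1 = (+0.75)·750 + (-0.10)·775 + (-0.25)·600 = 335.000
  d_2 = (-0.15)·750 + (+0.80)·775 + (+0.00)·600 = 507.500
  d_3 = (-0.25)·750 + (-0.05)·775 + (+0.60)·600 = 133.750

d_1 = 335.000, d_2 = 507.500, d_3 = 133.750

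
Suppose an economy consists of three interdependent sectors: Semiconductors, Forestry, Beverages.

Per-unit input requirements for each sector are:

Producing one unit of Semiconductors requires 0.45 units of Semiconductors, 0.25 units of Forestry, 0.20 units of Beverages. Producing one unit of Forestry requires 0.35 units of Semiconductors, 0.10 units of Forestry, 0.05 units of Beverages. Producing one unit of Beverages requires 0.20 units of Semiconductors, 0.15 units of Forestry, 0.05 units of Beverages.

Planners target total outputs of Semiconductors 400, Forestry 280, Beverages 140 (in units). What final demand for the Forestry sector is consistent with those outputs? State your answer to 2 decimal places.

d_F = 131.00

I − A =
  [   0.55    -0.35    -0.20]
  [  -0.25     0.90    -0.15]
  [  -0.20    -0.05     0.95]
d = (I − A) x:
  d_S = (+0.55)·400 + (-0.35)·280 + (-0.20)·140 = 94.00
  d_F = (-0.25)·400 + (+0.90)·280 + (-0.15)·140 = 131.00
  d_B = (-0.20)·400 + (-0.05)·280 + (+0.95)·140 = 39.00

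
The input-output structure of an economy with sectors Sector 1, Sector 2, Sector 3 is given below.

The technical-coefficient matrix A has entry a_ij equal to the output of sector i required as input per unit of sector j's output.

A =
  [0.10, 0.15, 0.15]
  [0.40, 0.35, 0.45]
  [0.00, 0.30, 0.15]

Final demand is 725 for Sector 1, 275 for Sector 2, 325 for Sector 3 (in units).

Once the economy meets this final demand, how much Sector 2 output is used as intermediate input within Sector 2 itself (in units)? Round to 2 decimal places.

z_22 = 693.72

I − A =
  [   0.90    -0.15    -0.15]
  [  -0.40     0.65    -0.45]
  [   0.00    -0.30     0.85]
Cofactors of I−A, C_ij = (−1)^(i+j)·(minor ij) (rows/columns in the sector order above):
  C_11 = (0.65)(0.85) − (-0.45)(-0.30) = 0.4175
  C_12 = −[(-0.40)(0.85) − (-0.45)(0.00)] = 0.3400
  C_13 = (-0.40)(-0.30) − (0.65)(0.00) = 0.1200
  C_21 = −[(-0.15)(0.85) − (-0.15)(-0.30)] = 0.1725
  C_22 = (0.90)(0.85) − (-0.15)(0.00) = 0.7650
  C_23 = −[(0.90)(-0.30) − (-0.15)(0.00)] = 0.2700
  C_31 = (-0.15)(-0.45) − (-0.15)(0.65) = 0.1650
  C_32 = −[(0.90)(-0.45) − (-0.15)(-0.40)] = 0.4650
  C_33 = (0.90)(0.65) − (-0.15)(-0.40) = 0.5250
det(I−A) = Σ_j (I−A)_1j·C_1j = (0.90)(0.4175) + (-0.15)(0.3400) + (-0.15)(0.1200) = 0.30675
adj(I−A) = Cᵀ =
  [ 0.4175   0.1725   0.1650]
  [ 0.3400   0.7650   0.4650]
  [ 0.1200   0.2700   0.5250]
(I − A)⁻¹ = adj(I−A) / det(I−A) ≈
  [   1.3610     0.5623     0.5379]
  [   1.1084     2.4939     1.5159]
  [   0.3912     0.8802     1.7115]
First solve x = (I − A)⁻¹ d = adj(I−A)·d / det(I−A); in particular x_2 = (0.3400·725 + 0.7650·275 + 0.4650·325) / 0.30675 = 608.00 / 0.30675 ≈ 1982.0701.
Intermediate flow from 2 to 2: z_22 = a_22 · x_2 = 0.35 × 608.00 / 0.30675 = 212.80 / 0.30675 ≈ 693.72.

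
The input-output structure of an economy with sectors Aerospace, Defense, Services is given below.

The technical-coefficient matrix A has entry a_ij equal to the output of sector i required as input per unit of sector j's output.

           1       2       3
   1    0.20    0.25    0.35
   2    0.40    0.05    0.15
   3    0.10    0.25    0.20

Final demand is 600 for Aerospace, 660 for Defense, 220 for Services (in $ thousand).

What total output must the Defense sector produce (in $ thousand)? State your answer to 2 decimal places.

I − A =
  [   0.80    -0.25    -0.35]
  [  -0.40     0.95    -0.15]
  [  -0.10    -0.25     0.80]
Cofactors of I−A, C_ij = (−1)^(i+j)·(minor ij) (rows/columns in the sector order above):
  C_11 = (0.95)(0.80) − (-0.15)(-0.25) = 0.7225
  C_12 = −[(-0.40)(0.80) − (-0.15)(-0.10)] = 0.3350
  C_13 = (-0.40)(-0.25) − (0.95)(-0.10) = 0.1950
  C_21 = −[(-0.25)(0.80) − (-0.35)(-0.25)] = 0.2875
  C_22 = (0.80)(0.80) − (-0.35)(-0.10) = 0.6050
  C_23 = −[(0.80)(-0.25) − (-0.25)(-0.10)] = 0.2250
  C_31 = (-0.25)(-0.15) − (-0.35)(0.95) = 0.3700
  C_32 = −[(0.80)(-0.15) − (-0.35)(-0.40)] = 0.2600
  C_33 = (0.80)(0.95) − (-0.25)(-0.40) = 0.6600
det(I−A) = Σ_j (I−A)_1j·C_1j = (0.80)(0.7225) + (-0.25)(0.3350) + (-0.35)(0.1950) = 0.4260
adj(I−A) = Cᵀ =
  [ 0.7225   0.2875   0.3700]
  [ 0.3350   0.6050   0.2600]
  [ 0.1950   0.2250   0.6600]
(I − A)⁻¹ = adj(I−A) / det(I−A) ≈
  [   1.6960     0.6749     0.8685]
  [   0.7864     1.4202     0.6103]
  [   0.4577     0.5282     1.5493]
x = (I − A)⁻¹ d = adj(I−A)·d / det(I−A), with det(I−A) = 0.4260:
  x_1 = (0.7225·600 + 0.2875·660 + 0.3700·220) / 0.4260 = 704.65 / 0.4260 ≈ 1654.11
  x_2 = (0.3350·600 + 0.6050·660 + 0.2600·220) / 0.4260 = 657.50 / 0.4260 ≈ 1543.43
  x_3 = (0.1950·600 + 0.2250·660 + 0.6600·220) / 0.4260 = 410.70 / 0.4260 ≈ 964.08

x_2 = 1543.43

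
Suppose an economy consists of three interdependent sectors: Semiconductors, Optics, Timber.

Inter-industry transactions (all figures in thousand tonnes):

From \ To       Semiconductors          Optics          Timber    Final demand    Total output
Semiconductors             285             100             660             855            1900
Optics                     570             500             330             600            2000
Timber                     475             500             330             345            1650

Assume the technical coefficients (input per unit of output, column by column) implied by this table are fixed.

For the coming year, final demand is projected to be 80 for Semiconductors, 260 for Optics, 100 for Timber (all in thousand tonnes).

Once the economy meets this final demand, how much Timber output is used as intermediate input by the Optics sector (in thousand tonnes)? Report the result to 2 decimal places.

z_32 = 145.83

Technical coefficients a_ij = z_ij / X_j:
  a_11 = 285/1900 = 0.15, a_21 = 570/1900 = 0.30, a_31 = 475/1900 = 0.25
  a_12 = 100/2000 = 0.05, a_22 = 500/2000 = 0.25, a_32 = 500/2000 = 0.25
  a_13 = 660/1650 = 0.40, a_23 = 330/1650 = 0.20, a_33 = 330/1650 = 0.20
I − A =
  [   0.85    -0.05    -0.40]
  [  -0.30     0.75    -0.20]
  [  -0.25    -0.25     0.80]
Cofactors of I−A, C_ij = (−1)^(i+j)·(minor ij) (rows/columns in the sector order above):
  C_11 = (0.75)(0.80) − (-0.20)(-0.25) = 0.5500
  C_12 = −[(-0.30)(0.80) − (-0.20)(-0.25)] = 0.2900
  C_13 = (-0.30)(-0.25) − (0.75)(-0.25) = 0.2625
  C_21 = −[(-0.05)(0.80) − (-0.40)(-0.25)] = 0.1400
  C_22 = (0.85)(0.80) − (-0.40)(-0.25) = 0.5800
  C_23 = −[(0.85)(-0.25) − (-0.05)(-0.25)] = 0.2250
  C_31 = (-0.05)(-0.20) − (-0.40)(0.75) = 0.3100
  C_32 = −[(0.85)(-0.20) − (-0.40)(-0.30)] = 0.2900
  C_33 = (0.85)(0.75) − (-0.05)(-0.30) = 0.6225
det(I−A) = Σ_j (I−A)_1j·C_1j = (0.85)(0.5500) + (-0.05)(0.2900) + (-0.40)(0.2625) = 0.3480
adj(I−A) = Cᵀ =
  [ 0.5500   0.1400   0.3100]
  [ 0.2900   0.5800   0.2900]
  [ 0.2625   0.2250   0.6225]
(I − A)⁻¹ = adj(I−A) / det(I−A) ≈
  [   1.5805     0.4023     0.8908]
  [   0.8333     1.6667     0.8333]
  [   0.7543     0.6466     1.7888]
First solve x = (I − A)⁻¹ d = adj(I−A)·d / det(I−A); in particular x_2 = (0.2900·80 + 0.5800·260 + 0.2900·100) / 0.3480 = 203.00 / 0.3480 ≈ 583.3333.
Intermediate flow from 3 to 2: z_32 = a_32 · x_2 = 0.25 × 203.00 / 0.3480 = 50.75 / 0.3480 ≈ 145.83.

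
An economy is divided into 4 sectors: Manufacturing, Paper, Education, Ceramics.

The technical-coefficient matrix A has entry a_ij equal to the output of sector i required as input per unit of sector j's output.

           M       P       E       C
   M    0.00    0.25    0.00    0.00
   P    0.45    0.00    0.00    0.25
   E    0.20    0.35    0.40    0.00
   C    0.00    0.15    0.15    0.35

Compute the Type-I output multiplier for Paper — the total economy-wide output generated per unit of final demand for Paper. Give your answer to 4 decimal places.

I − A =
  [   1.00    -0.25     0.00     0.00]
  [  -0.45     1.00     0.00    -0.25]
  [  -0.20    -0.35     0.60     0.00]
  [   0.00    -0.15    -0.15     0.65]
Compute the cofactors C_ij = (−1)^(i+j)·(3×3 minor ij) of I−A; the adjugate is their transpose:
adj(I−A) = Cᵀ =
  [ 0.354375   0.097500   0.009375   0.037500]
  [ 0.183000   0.390000   0.037500   0.150000]
  [ 0.224875   0.260000   0.539375   0.100000]
  [ 0.094125   0.150000   0.133125   0.532500]
det(I−A) = Σ_j (I−A)_1j·C_1j = (1.00)(0.354375) + (-0.25)(0.183000) + (0.00)(0.224875) + (0.00)(0.094125) = 0.308625
(I − A)⁻¹ = adj(I−A) / det(I−A) ≈
  [   1.14824     0.31592     0.03038     0.12151]
  [   0.59295     1.26367     0.12151     0.48603]
  [   0.72864     0.84245     1.74767     0.32402]
  [   0.30498     0.48603     0.43135     1.72539]
The output multiplier for sector j is the column-j sum of the Leontief inverse (I − A)⁻¹ = adj(I−A) / det(I−A).
Column P of adj(I−A): (0.097500, 0.390000, 0.260000, 0.150000); det(I−A) = 0.308625.
m_P = (0.097500 + 0.390000 + 0.260000 + 0.150000) / 0.308625 = 0.8975 / 0.308625 ≈ 2.9081.

m_P = 2.9081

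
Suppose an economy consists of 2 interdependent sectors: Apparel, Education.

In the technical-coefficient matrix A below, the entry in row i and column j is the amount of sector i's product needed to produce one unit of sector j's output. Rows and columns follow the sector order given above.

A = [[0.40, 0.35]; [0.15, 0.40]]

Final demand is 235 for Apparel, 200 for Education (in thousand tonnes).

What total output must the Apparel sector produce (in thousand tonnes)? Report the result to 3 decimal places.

I − A =
  [   0.60    -0.35]
  [  -0.15     0.60]
det(I−A) = (0.60)(0.60) − (-0.35)(-0.15) = 0.3075
adj(I−A) = [[0.60, 0.35], [0.15, 0.60]]
(I − A)⁻¹ = adj(I−A) / det(I−A) ≈
  [   1.9512     1.1382]
  [   0.4878     1.9512]
x = (I − A)⁻¹ d = adj(I−A)·d / det(I−A), with det(I−A) = 0.3075:
  x_1 = (0.60·235 + 0.35·200) / 0.3075 = 211.00 / 0.3075 ≈ 686.179
  x_2 = (0.15·235 + 0.60·200) / 0.3075 = 155.25 / 0.3075 ≈ 504.878

x_1 = 686.179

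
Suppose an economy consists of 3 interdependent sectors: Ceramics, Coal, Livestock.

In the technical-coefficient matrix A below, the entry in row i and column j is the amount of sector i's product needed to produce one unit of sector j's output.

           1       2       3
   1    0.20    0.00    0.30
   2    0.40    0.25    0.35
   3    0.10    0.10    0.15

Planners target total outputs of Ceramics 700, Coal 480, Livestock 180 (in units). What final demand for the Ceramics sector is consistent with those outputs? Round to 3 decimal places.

d_1 = 506.000

I − A =
  [   0.80     0.00    -0.30]
  [  -0.40     0.75    -0.35]
  [  -0.10    -0.10     0.85]
d = (I − A) x:
  d_1 = (+0.80)·700 + (+0.00)·480 + (-0.30)·180 = 506.000
  d_2 = (-0.40)·700 + (+0.75)·480 + (-0.35)·180 = 17.000
  d_3 = (-0.10)·700 + (-0.10)·480 + (+0.85)·180 = 35.000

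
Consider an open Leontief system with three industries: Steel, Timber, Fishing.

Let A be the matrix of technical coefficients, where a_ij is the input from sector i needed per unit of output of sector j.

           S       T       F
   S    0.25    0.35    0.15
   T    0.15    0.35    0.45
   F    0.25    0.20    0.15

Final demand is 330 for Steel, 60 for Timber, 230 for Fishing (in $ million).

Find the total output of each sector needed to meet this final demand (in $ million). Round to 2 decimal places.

I − A =
  [   0.75    -0.35    -0.15]
  [  -0.15     0.65    -0.45]
  [  -0.25    -0.20     0.85]
Cofactors of I−A, C_ij = (−1)^(i+j)·(minor ij) (rows/columns in the sector order above):
  C_11 = (0.65)(0.85) − (-0.45)(-0.20) = 0.4625
  C_12 = −[(-0.15)(0.85) − (-0.45)(-0.25)] = 0.2400
  C_13 = (-0.15)(-0.20) − (0.65)(-0.25) = 0.1925
  C_21 = −[(-0.35)(0.85) − (-0.15)(-0.20)] = 0.3275
  C_22 = (0.75)(0.85) − (-0.15)(-0.25) = 0.6000
  C_23 = −[(0.75)(-0.20) − (-0.35)(-0.25)] = 0.2375
  C_31 = (-0.35)(-0.45) − (-0.15)(0.65) = 0.2550
  C_32 = −[(0.75)(-0.45) − (-0.15)(-0.15)] = 0.3600
  C_33 = (0.75)(0.65) − (-0.35)(-0.15) = 0.4350
det(I−A) = Σ_j (I−A)_1j·C_1j = (0.75)(0.4625) + (-0.35)(0.2400) + (-0.15)(0.1925) = 0.2340
adj(I−A) = Cᵀ =
  [ 0.4625   0.3275   0.2550]
  [ 0.2400   0.6000   0.3600]
  [ 0.1925   0.2375   0.4350]
(I − A)⁻¹ = adj(I−A) / det(I−A) ≈
  [   1.9765     1.3996     1.0897]
  [   1.0256     2.5641     1.5385]
  [   0.8226     1.0150     1.8590]
x = (I − A)⁻¹ d = adj(I−A)·d / det(I−A), with det(I−A) = 0.2340:
  x_S = (0.4625·330 + 0.3275·60 + 0.2550·230) / 0.2340 = 230.925 / 0.2340 ≈ 986.86
  x_T = (0.2400·330 + 0.6000·60 + 0.3600·230) / 0.2340 = 198.00 / 0.2340 ≈ 846.15
  x_F = (0.1925·330 + 0.2375·60 + 0.4350·230) / 0.2340 = 177.825 / 0.2340 ≈ 759.94

x_S = 986.86, x_T = 846.15, x_F = 759.94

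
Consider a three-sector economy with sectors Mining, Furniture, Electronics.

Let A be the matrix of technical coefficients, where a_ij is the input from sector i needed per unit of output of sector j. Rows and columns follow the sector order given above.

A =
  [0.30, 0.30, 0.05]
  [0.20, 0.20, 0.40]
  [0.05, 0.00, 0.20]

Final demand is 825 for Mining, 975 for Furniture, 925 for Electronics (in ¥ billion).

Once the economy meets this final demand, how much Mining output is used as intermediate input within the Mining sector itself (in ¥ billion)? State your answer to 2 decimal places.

z_11 = 696.43

I − A =
  [   0.70    -0.30    -0.05]
  [  -0.20     0.80    -0.40]
  [  -0.05     0.00     0.80]
Cofactors of I−A, C_ij = (−1)^(i+j)·(minor ij) (rows/columns in the sector order above):
  C_11 = (0.80)(0.80) − (-0.40)(0.00) = 0.6400
  C_12 = −[(-0.20)(0.80) − (-0.40)(-0.05)] = 0.1800
  C_13 = (-0.20)(0.00) − (0.80)(-0.05) = 0.0400
  C_21 = −[(-0.30)(0.80) − (-0.05)(0.00)] = 0.2400
  C_22 = (0.70)(0.80) − (-0.05)(-0.05) = 0.5575
  C_23 = −[(0.70)(0.00) − (-0.30)(-0.05)] = 0.0150
  C_31 = (-0.30)(-0.40) − (-0.05)(0.80) = 0.1600
  C_32 = −[(0.70)(-0.40) − (-0.05)(-0.20)] = 0.2900
  C_33 = (0.70)(0.80) − (-0.30)(-0.20) = 0.5000
det(I−A) = Σ_j (I−A)_1j·C_1j = (0.70)(0.6400) + (-0.30)(0.1800) + (-0.05)(0.0400) = 0.3920
adj(I−A) = Cᵀ =
  [ 0.6400   0.2400   0.1600]
  [ 0.1800   0.5575   0.2900]
  [ 0.0400   0.0150   0.5000]
(I − A)⁻¹ = adj(I−A) / det(I−A) ≈
  [   1.6327     0.6122     0.4082]
  [   0.4592     1.4222     0.7398]
  [   0.1020     0.0383     1.2755]
First solve x = (I − A)⁻¹ d = adj(I−A)·d / det(I−A); in particular x_1 = (0.6400·825 + 0.2400·975 + 0.1600·925) / 0.3920 = 910.00 / 0.3920 ≈ 2321.4286.
Intermediate flow from 1 to 1: z_11 = a_11 · x_1 = 0.30 × 910.00 / 0.3920 = 273.00 / 0.3920 ≈ 696.43.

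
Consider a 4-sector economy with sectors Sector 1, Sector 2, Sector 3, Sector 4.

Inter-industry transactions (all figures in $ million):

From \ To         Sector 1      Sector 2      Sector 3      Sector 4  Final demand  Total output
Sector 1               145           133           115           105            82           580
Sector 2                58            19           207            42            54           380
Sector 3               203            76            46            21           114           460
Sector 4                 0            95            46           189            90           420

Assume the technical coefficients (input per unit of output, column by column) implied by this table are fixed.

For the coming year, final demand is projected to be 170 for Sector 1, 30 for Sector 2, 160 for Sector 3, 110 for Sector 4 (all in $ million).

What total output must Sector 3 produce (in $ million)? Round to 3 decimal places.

Technical coefficients a_ij = z_ij / X_j:
  a_11 = 145/580 = 0.25, a_21 = 58/580 = 0.10, a_31 = 203/580 = 0.35, a_41 = 0/580 = 0.00
  a_12 = 133/380 = 0.35, a_22 = 19/380 = 0.05, a_32 = 76/380 = 0.20, a_42 = 95/380 = 0.25
  a_13 = 115/460 = 0.25, a_23 = 207/460 = 0.45, a_33 = 46/460 = 0.10, a_43 = 46/460 = 0.10
  a_14 = 105/420 = 0.25, a_24 = 42/420 = 0.10, a_34 = 21/420 = 0.05, a_44 = 189/420 = 0.45
I − A =
  [   0.75    -0.35    -0.25    -0.25]
  [  -0.10     0.95    -0.45    -0.10]
  [  -0.35    -0.20     0.90    -0.05]
  [   0.00    -0.25    -0.10     0.55]
Compute the cofactors C_ij = (−1)^(i+j)·(3×3 minor ij) of I−A; the adjugate is their transpose:
adj(I−A) = Cᵀ =
  [ 0.385875   0.263375   0.266375   0.247500]
  [ 0.139125   0.310625   0.209375   0.138750]
  [ 0.186375   0.181125   0.347625   0.149250]
  [ 0.097125   0.174125   0.158375   0.399000]
det(I−A) = Σ_j (I−A)_1j·C_1j = (0.75)(0.385875) + (-0.35)(0.139125) + (-0.25)(0.186375) + (-0.25)(0.097125) = 0.1698375
(I − A)⁻¹ = adj(I−A) / det(I−A) ≈
  [   2.2720     1.5507     1.5684     1.4573]
  [   0.8192     1.8290     1.2328     0.8170]
  [   1.0974     1.0665     2.0468     0.8788]
  [   0.5719     1.0252     0.9325     2.3493]
x = (I − A)⁻¹ d = adj(I−A)·d / det(I−A), with det(I−A) = 0.1698375:
  x_1 = (0.385875·170 + 0.263375·30 + 0.266375·160 + 0.247500·110) / 0.1698375 = 143.345 / 0.1698375 ≈ 844.013
  x_2 = (0.139125·170 + 0.310625·30 + 0.209375·160 + 0.138750·110) / 0.1698375 = 81.7325 / 0.1698375 ≈ 481.239
  x_3 = (0.186375·170 + 0.181125·30 + 0.347625·160 + 0.149250·110) / 0.1698375 = 109.155 / 0.1698375 ≈ 642.703
  x_4 = (0.097125·170 + 0.174125·30 + 0.158375·160 + 0.399000·110) / 0.1698375 = 90.965 / 0.1698375 ≈ 535.600

x_3 = 642.703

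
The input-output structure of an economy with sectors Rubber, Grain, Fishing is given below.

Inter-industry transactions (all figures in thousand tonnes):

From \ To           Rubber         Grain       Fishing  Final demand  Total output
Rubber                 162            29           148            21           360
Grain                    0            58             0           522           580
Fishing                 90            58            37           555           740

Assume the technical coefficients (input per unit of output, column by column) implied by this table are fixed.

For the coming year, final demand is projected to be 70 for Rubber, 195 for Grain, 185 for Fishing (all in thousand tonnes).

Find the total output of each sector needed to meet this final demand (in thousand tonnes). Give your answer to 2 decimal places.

Technical coefficients a_ij = z_ij / X_j:
  a_RR = 162/360 = 0.45, a_GR = 0/360 = 0.00, a_FR = 90/360 = 0.25
  a_RG = 29/580 = 0.05, a_GG = 58/580 = 0.10, a_FG = 58/580 = 0.10
  a_RF = 148/740 = 0.20, a_GF = 0/740 = 0.00, a_FF = 37/740 = 0.05
I − A =
  [   0.55    -0.05    -0.20]
  [   0.00     0.90     0.00]
  [  -0.25    -0.10     0.95]
Cofactors of I−A, C_ij = (−1)^(i+j)·(minor ij) (rows/columns in the sector order above):
  C_11 = (0.90)(0.95) − (0.00)(-0.10) = 0.8550
  C_12 = −[(0.00)(0.95) − (0.00)(-0.25)] = 0.0000
  C_13 = (0.00)(-0.10) − (0.90)(-0.25) = 0.2250
  C_21 = −[(-0.05)(0.95) − (-0.20)(-0.10)] = 0.0675
  C_22 = (0.55)(0.95) − (-0.20)(-0.25) = 0.4725
  C_23 = −[(0.55)(-0.10) − (-0.05)(-0.25)] = 0.0675
  C_31 = (-0.05)(0.00) − (-0.20)(0.90) = 0.1800
  C_32 = −[(0.55)(0.00) − (-0.20)(0.00)] = 0.0000
  C_33 = (0.55)(0.90) − (-0.05)(0.00) = 0.4950
det(I−A) = Σ_j (I−A)_1j·C_1j = (0.55)(0.8550) + (-0.05)(0.0000) + (-0.20)(0.2250) = 0.42525
adj(I−A) = Cᵀ =
  [ 0.8550   0.0675   0.1800]
  [ 0.0000   0.4725   0.0000]
  [ 0.2250   0.0675   0.4950]
(I − A)⁻¹ = adj(I−A) / det(I−A) ≈
  [   2.0106     0.1587     0.4233]
  [   0.0000     1.1111     0.0000]
  [   0.5291     0.1587     1.1640]
x = (I − A)⁻¹ d = adj(I−A)·d / det(I−A), with det(I−A) = 0.42525:
  x_R = (0.8550·70 + 0.0675·195 + 0.1800·185) / 0.42525 = 106.3125 / 0.42525 = 250.00
  x_G = (0.0000·70 + 0.4725·195 + 0.0000·185) / 0.42525 = 92.1375 / 0.42525 ≈ 216.67
  x_F = (0.2250·70 + 0.0675·195 + 0.4950·185) / 0.42525 = 120.4875 / 0.42525 ≈ 283.33

x_R = 250.00, x_G = 216.67, x_F = 283.33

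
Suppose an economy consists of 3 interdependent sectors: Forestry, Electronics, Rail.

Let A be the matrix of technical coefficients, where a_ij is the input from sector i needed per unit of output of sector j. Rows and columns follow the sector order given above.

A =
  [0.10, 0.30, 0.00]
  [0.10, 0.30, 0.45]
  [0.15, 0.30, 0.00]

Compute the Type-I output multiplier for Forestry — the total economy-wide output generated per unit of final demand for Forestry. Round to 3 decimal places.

I − A =
  [   0.90    -0.30     0.00]
  [  -0.10     0.70    -0.45]
  [  -0.15    -0.30     1.00]
Cofactors of I−A, C_ij = (−1)^(i+j)·(minor ij) (rows/columns in the sector order above):
  C_11 = (0.70)(1.00) − (-0.45)(-0.30) = 0.5650
  C_12 = −[(-0.10)(1.00) − (-0.45)(-0.15)] = 0.1675
  C_13 = (-0.10)(-0.30) − (0.70)(-0.15) = 0.1350
  C_21 = −[(-0.30)(1.00) − (0.00)(-0.30)] = 0.3000
  C_22 = (0.90)(1.00) − (0.00)(-0.15) = 0.9000
  C_23 = −[(0.90)(-0.30) − (-0.30)(-0.15)] = 0.3150
  C_31 = (-0.30)(-0.45) − (0.00)(0.70) = 0.1350
  C_32 = −[(0.90)(-0.45) − (0.00)(-0.10)] = 0.4050
  C_33 = (0.90)(0.70) − (-0.30)(-0.10) = 0.6000
det(I−A) = Σ_j (I−A)_1j·C_1j = (0.90)(0.5650) + (-0.30)(0.1675) + (0.00)(0.1350) = 0.45825
adj(I−A) = Cᵀ =
  [ 0.5650   0.3000   0.1350]
  [ 0.1675   0.9000   0.4050]
  [ 0.1350   0.3150   0.6000]
(I − A)⁻¹ = adj(I−A) / det(I−A) ≈
  [   1.2330     0.6547     0.2946]
  [   0.3655     1.9640     0.8838]
  [   0.2946     0.6874     1.3093]
The output multiplier for sector j is the column-j sum of the Leontief inverse (I − A)⁻¹ = adj(I−A) / det(I−A).
Column 1 of adj(I−A): (0.5650, 0.1675, 0.1350); det(I−A) = 0.45825.
m_1 = (0.5650 + 0.1675 + 0.1350) / 0.45825 = 0.8675 / 0.45825 ≈ 1.893.

m_1 = 1.893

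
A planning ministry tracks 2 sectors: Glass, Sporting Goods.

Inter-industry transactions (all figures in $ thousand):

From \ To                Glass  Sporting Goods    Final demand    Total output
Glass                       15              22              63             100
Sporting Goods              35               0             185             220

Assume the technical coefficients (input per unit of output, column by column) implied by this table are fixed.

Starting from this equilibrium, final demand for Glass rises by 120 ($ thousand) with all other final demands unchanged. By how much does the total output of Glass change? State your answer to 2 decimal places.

Δx_G = 147.24

Technical coefficients a_ij = z_ij / X_j:
  a_GG = 15/100 = 0.15, a_SG = 35/100 = 0.35
  a_GS = 22/220 = 0.10, a_SS = 0/220 = 0.00
I − A =
  [   0.85    -0.10]
  [  -0.35     1.00]
det(I−A) = (0.85)(1.00) − (-0.10)(-0.35) = 0.8150
adj(I−A) = [[1.00, 0.10], [0.35, 0.85]]
(I − A)⁻¹ = adj(I−A) / det(I−A) ≈
  [   1.2270     0.1227]
  [   0.4294     1.0429]
Δx = (I − A)⁻¹ Δd with Δd having +120 in the Glass component and 0 elsewhere.
So Δx_G = L_GG · (+120), where L_GG = adj(I−A)_GG / det(I−A) = 1.00 / 0.8150.
Δx_G = 1.00 × (+120) / 0.8150 = 120.00 / 0.8150 ≈ 147.24.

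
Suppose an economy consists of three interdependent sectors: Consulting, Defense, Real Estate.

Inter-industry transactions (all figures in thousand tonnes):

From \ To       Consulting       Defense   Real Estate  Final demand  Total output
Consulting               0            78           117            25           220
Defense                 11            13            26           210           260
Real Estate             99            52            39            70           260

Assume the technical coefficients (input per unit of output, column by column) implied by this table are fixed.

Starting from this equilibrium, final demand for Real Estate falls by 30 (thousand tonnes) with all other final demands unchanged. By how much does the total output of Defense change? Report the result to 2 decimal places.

Technical coefficients a_ij = z_ij / X_j:
  a_11 = 0/220 = 0.00, a_21 = 11/220 = 0.05, a_31 = 99/220 = 0.45
  a_12 = 78/260 = 0.30, a_22 = 13/260 = 0.05, a_32 = 52/260 = 0.20
  a_13 = 117/260 = 0.45, a_23 = 26/260 = 0.10, a_33 = 39/260 = 0.15
I − A =
  [   1.00    -0.30    -0.45]
  [  -0.05     0.95    -0.10]
  [  -0.45    -0.20     0.85]
Cofactors of I−A, C_ij = (−1)^(i+j)·(minor ij) (rows/columns in the sector order above):
  C_11 = (0.95)(0.85) − (-0.10)(-0.20) = 0.7875
  C_12 = −[(-0.05)(0.85) − (-0.10)(-0.45)] = 0.0875
  C_13 = (-0.05)(-0.20) − (0.95)(-0.45) = 0.4375
  C_21 = −[(-0.30)(0.85) − (-0.45)(-0.20)] = 0.3450
  C_22 = (1.00)(0.85) − (-0.45)(-0.45) = 0.6475
  C_23 = −[(1.00)(-0.20) − (-0.30)(-0.45)] = 0.3350
  C_31 = (-0.30)(-0.10) − (-0.45)(0.95) = 0.4575
  C_32 = −[(1.00)(-0.10) − (-0.45)(-0.05)] = 0.1225
  C_33 = (1.00)(0.95) − (-0.30)(-0.05) = 0.9350
det(I−A) = Σ_j (I−A)_1j·C_1j = (1.00)(0.7875) + (-0.30)(0.0875) + (-0.45)(0.4375) = 0.564375
adj(I−A) = Cᵀ =
  [ 0.7875   0.3450   0.4575]
  [ 0.0875   0.6475   0.1225]
  [ 0.4375   0.3350   0.9350]
(I − A)⁻¹ = adj(I−A) / det(I−A) ≈
  [   1.3953     0.6113     0.8106]
  [   0.1550     1.1473     0.2171]
  [   0.7752     0.5936     1.6567]
Δx = (I − A)⁻¹ Δd with Δd having -30 in the Real Estate component and 0 elsewhere.
So Δx_2 = L_23 · (-30), where L_23 = adj(I−A)_23 / det(I−A) = 0.1225 / 0.564375.
Δx_2 = 0.1225 × (-30) / 0.564375 = -3.675 / 0.564375 ≈ -6.51.

Δx_2 = -6.51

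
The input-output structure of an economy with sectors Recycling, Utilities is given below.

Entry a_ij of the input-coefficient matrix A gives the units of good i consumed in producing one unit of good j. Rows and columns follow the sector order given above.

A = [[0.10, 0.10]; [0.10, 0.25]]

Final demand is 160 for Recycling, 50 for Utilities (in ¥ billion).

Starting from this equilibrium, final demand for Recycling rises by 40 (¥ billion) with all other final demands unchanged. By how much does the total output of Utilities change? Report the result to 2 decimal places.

Δx_U = 6.02

I − A =
  [   0.90    -0.10]
  [  -0.10     0.75]
det(I−A) = (0.90)(0.75) − (-0.10)(-0.10) = 0.6650
adj(I−A) = [[0.75, 0.10], [0.10, 0.90]]
(I − A)⁻¹ = adj(I−A) / det(I−A) ≈
  [   1.1278     0.1504]
  [   0.1504     1.3534]
Δx = (I − A)⁻¹ Δd with Δd having +40 in the Recycling component and 0 elsewhere.
So Δx_U = L_UR · (+40), where L_UR = adj(I−A)_UR / det(I−A) = 0.10 / 0.6650.
Δx_U = 0.10 × (+40) / 0.6650 = 4.00 / 0.6650 ≈ 6.02.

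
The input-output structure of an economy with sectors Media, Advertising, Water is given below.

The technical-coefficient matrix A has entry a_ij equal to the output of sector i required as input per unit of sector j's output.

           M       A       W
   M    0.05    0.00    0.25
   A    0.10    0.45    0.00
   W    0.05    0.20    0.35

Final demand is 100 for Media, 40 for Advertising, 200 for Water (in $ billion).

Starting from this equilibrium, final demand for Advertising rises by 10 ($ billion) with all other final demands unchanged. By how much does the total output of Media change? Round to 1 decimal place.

Δx_M = 1.5

I − A =
  [   0.95     0.00    -0.25]
  [  -0.10     0.55     0.00]
  [  -0.05    -0.20     0.65]
Cofactors of I−A, C_ij = (−1)^(i+j)·(minor ij) (rows/columns in the sector order above):
  C_11 = (0.55)(0.65) − (0.00)(-0.20) = 0.3575
  C_12 = −[(-0.10)(0.65) − (0.00)(-0.05)] = 0.0650
  C_13 = (-0.10)(-0.20) − (0.55)(-0.05) = 0.0475
  C_21 = −[(0.00)(0.65) − (-0.25)(-0.20)] = 0.0500
  C_22 = (0.95)(0.65) − (-0.25)(-0.05) = 0.6050
  C_23 = −[(0.95)(-0.20) − (0.00)(-0.05)] = 0.1900
  C_31 = (0.00)(0.00) − (-0.25)(0.55) = 0.1375
  C_32 = −[(0.95)(0.00) − (-0.25)(-0.10)] = 0.0250
  C_33 = (0.95)(0.55) − (0.00)(-0.10) = 0.5225
det(I−A) = Σ_j (I−A)_1j·C_1j = (0.95)(0.3575) + (0.00)(0.0650) + (-0.25)(0.0475) = 0.32775
adj(I−A) = Cᵀ =
  [ 0.3575   0.0500   0.1375]
  [ 0.0650   0.6050   0.0250]
  [ 0.0475   0.1900   0.5225]
(I − A)⁻¹ = adj(I−A) / det(I−A) ≈
  [   1.0908     0.1526     0.4195]
  [   0.1983     1.8459     0.0763]
  [   0.1449     0.5797     1.5942]
Δx = (I − A)⁻¹ Δd with Δd having +10 in the Advertising component and 0 elsewhere.
So Δx_M = L_MA · (+10), where L_MA = adj(I−A)_MA / det(I−A) = 0.0500 / 0.32775.
Δx_M = 0.0500 × (+10) / 0.32775 = 0.50 / 0.32775 ≈ 1.5.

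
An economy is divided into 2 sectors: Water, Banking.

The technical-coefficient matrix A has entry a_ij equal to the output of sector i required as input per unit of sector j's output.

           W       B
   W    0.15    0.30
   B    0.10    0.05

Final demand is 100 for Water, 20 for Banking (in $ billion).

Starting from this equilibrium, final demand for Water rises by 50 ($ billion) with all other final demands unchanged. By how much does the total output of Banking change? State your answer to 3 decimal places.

Δx_B = 6.431

I − A =
  [   0.85    -0.30]
  [  -0.10     0.95]
det(I−A) = (0.85)(0.95) − (-0.30)(-0.10) = 0.7775
adj(I−A) = [[0.95, 0.30], [0.10, 0.85]]
(I − A)⁻¹ = adj(I−A) / det(I−A) ≈
  [   1.2219     0.3859]
  [   0.1286     1.0932]
Δx = (I − A)⁻¹ Δd with Δd having +50 in the Water component and 0 elsewhere.
So Δx_B = L_BW · (+50), where L_BW = adj(I−A)_BW / det(I−A) = 0.10 / 0.7775.
Δx_B = 0.10 × (+50) / 0.7775 = 5.00 / 0.7775 ≈ 6.431.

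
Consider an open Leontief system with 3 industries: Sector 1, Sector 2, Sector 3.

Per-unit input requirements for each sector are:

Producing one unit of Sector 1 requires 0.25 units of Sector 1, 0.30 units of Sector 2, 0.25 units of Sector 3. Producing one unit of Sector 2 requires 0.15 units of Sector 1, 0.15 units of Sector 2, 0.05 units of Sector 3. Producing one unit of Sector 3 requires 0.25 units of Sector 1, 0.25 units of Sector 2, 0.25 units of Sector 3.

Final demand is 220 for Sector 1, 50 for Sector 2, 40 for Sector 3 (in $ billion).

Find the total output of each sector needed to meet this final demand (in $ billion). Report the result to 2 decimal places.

x_1 = 416.95, x_2 = 267.80, x_3 = 210.17

I − A =
  [   0.75    -0.15    -0.25]
  [  -0.30     0.85    -0.25]
  [  -0.25    -0.05     0.75]
Cofactors of I−A, C_ij = (−1)^(i+j)·(minor ij) (rows/columns in the sector order above):
  C_11 = (0.85)(0.75) − (-0.25)(-0.05) = 0.6250
  C_12 = −[(-0.30)(0.75) − (-0.25)(-0.25)] = 0.2875
  C_13 = (-0.30)(-0.05) − (0.85)(-0.25) = 0.2275
  C_21 = −[(-0.15)(0.75) − (-0.25)(-0.05)] = 0.1250
  C_22 = (0.75)(0.75) − (-0.25)(-0.25) = 0.5000
  C_23 = −[(0.75)(-0.05) − (-0.15)(-0.25)] = 0.0750
  C_31 = (-0.15)(-0.25) − (-0.25)(0.85) = 0.2500
  C_32 = −[(0.75)(-0.25) − (-0.25)(-0.30)] = 0.2625
  C_33 = (0.75)(0.85) − (-0.15)(-0.30) = 0.5925
det(I−A) = Σ_j (I−A)_1j·C_1j = (0.75)(0.6250) + (-0.15)(0.2875) + (-0.25)(0.2275) = 0.36875
adj(I−A) = Cᵀ =
  [ 0.6250   0.1250   0.2500]
  [ 0.2875   0.5000   0.2625]
  [ 0.2275   0.0750   0.5925]
(I − A)⁻¹ = adj(I−A) / det(I−A) ≈
  [   1.6949     0.3390     0.6780]
  [   0.7797     1.3559     0.7119]
  [   0.6169     0.2034     1.6068]
x = (I − A)⁻¹ d = adj(I−A)·d / det(I−A), with det(I−A) = 0.36875:
  x_1 = (0.6250·220 + 0.1250·50 + 0.2500·40) / 0.36875 = 153.75 / 0.36875 ≈ 416.95
  x_2 = (0.2875·220 + 0.5000·50 + 0.2625·40) / 0.36875 = 98.75 / 0.36875 ≈ 267.80
  x_3 = (0.2275·220 + 0.0750·50 + 0.5925·40) / 0.36875 = 77.50 / 0.36875 ≈ 210.17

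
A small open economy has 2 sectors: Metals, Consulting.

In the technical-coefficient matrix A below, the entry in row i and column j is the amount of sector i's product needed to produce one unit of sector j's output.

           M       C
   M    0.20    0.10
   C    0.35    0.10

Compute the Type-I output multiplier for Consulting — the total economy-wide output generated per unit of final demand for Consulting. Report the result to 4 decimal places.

I − A =
  [   0.80    -0.10]
  [  -0.35     0.90]
det(I−A) = (0.80)(0.90) − (-0.10)(-0.35) = 0.6850
adj(I−A) = [[0.90, 0.10], [0.35, 0.80]]
(I − A)⁻¹ = adj(I−A) / det(I−A) ≈
  [   1.31387     0.14599]
  [   0.51095     1.16788]
The output multiplier for sector j is the column-j sum of the Leontief inverse (I − A)⁻¹ = adj(I−A) / det(I−A).
Column C of adj(I−A): (0.10, 0.80); det(I−A) = 0.6850.
m_C = (0.10 + 0.80) / 0.6850 = 0.90 / 0.6850 ≈ 1.3139.

m_C = 1.3139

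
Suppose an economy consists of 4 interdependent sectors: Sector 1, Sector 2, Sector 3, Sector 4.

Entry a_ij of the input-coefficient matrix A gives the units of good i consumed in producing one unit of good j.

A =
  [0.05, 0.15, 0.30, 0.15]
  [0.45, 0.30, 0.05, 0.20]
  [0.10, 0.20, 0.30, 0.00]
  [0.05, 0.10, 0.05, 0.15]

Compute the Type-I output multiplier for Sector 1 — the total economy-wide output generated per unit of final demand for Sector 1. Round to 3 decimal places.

m_1 = 3.114

I − A =
  [   0.95    -0.15    -0.30    -0.15]
  [  -0.45     0.70    -0.05    -0.20]
  [  -0.10    -0.20     0.70     0.00]
  [  -0.05    -0.10    -0.05     0.85]
Compute the cofactors C_ij = (−1)^(i+j)·(3×3 minor ij) of I−A; the adjugate is their transpose:
adj(I−A) = Cᵀ =
  [ 0.392000   0.152250   0.186375   0.105000]
  [ 0.280000   0.533750   0.170625   0.175000]
  [ 0.136000   0.174250   0.475375   0.065000]
  [ 0.064000   0.082000   0.059000   0.360000]
det(I−A) = Σ_j (I−A)_1j·C_1j = (0.95)(0.392000) + (-0.15)(0.280000) + (-0.30)(0.136000) + (-0.15)(0.064000) = 0.2800
(I − A)⁻¹ = adj(I−A) / det(I−A) ≈
  [   1.4000     0.5438     0.6656     0.3750]
  [   1.0000     1.9063     0.6094     0.6250]
  [   0.4857     0.6223     1.6978     0.2321]
  [   0.2286     0.2929     0.2107     1.2857]
The output multiplier for sector j is the column-j sum of the Leontief inverse (I − A)⁻¹ = adj(I−A) / det(I−A).
Column 1 of adj(I−A): (0.392000, 0.280000, 0.136000, 0.064000); det(I−A) = 0.2800.
m_1 = (0.392000 + 0.280000 + 0.136000 + 0.064000) / 0.2800 = 0.872 / 0.2800 ≈ 3.114.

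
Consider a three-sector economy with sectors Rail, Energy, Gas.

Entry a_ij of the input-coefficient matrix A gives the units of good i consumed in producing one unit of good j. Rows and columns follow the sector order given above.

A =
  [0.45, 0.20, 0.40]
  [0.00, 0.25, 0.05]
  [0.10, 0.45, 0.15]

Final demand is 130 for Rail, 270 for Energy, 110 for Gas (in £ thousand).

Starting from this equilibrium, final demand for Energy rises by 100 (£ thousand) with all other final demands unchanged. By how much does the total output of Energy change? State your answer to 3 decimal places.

I − A =
  [   0.55    -0.20    -0.40]
  [   0.00     0.75    -0.05]
  [  -0.10    -0.45     0.85]
Cofactors of I−A, C_ij = (−1)^(i+j)·(minor ij) (rows/columns in the sector order above):
  C_11 = (0.75)(0.85) − (-0.05)(-0.45) = 0.6150
  C_12 = −[(0.00)(0.85) − (-0.05)(-0.10)] = 0.0050
  C_13 = (0.00)(-0.45) − (0.75)(-0.10) = 0.0750
  C_21 = −[(-0.20)(0.85) − (-0.40)(-0.45)] = 0.3500
  C_22 = (0.55)(0.85) − (-0.40)(-0.10) = 0.4275
  C_23 = −[(0.55)(-0.45) − (-0.20)(-0.10)] = 0.2675
  C_31 = (-0.20)(-0.05) − (-0.40)(0.75) = 0.3100
  C_32 = −[(0.55)(-0.05) − (-0.40)(0.00)] = 0.0275
  C_33 = (0.55)(0.75) − (-0.20)(0.00) = 0.4125
det(I−A) = Σ_j (I−A)_1j·C_1j = (0.55)(0.6150) + (-0.20)(0.0050) + (-0.40)(0.0750) = 0.30725
adj(I−A) = Cᵀ =
  [ 0.6150   0.3500   0.3100]
  [ 0.0050   0.4275   0.0275]
  [ 0.0750   0.2675   0.4125]
(I − A)⁻¹ = adj(I−A) / det(I−A) ≈
  [   2.0016     1.1391     1.0090]
  [   0.0163     1.3914     0.0895]
  [   0.2441     0.8706     1.3426]
Δx = (I − A)⁻¹ Δd with Δd having +100 in the Energy component and 0 elsewhere.
So Δx_E = L_EE · (+100), where L_EE = adj(I−A)_EE / det(I−A) = 0.4275 / 0.30725.
Δx_E = 0.4275 × (+100) / 0.30725 = 42.75 / 0.30725 ≈ 139.138.

Δx_E = 139.138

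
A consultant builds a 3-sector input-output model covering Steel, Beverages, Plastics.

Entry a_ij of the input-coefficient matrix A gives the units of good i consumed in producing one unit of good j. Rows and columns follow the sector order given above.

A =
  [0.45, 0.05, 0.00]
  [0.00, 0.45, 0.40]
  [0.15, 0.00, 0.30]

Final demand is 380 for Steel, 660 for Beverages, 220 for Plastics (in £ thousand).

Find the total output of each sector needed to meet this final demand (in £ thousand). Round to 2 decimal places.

x_S = 832.57, x_B = 1558.32, x_P = 492.69

I − A =
  [   0.55    -0.05     0.00]
  [   0.00     0.55    -0.40]
  [  -0.15     0.00     0.70]
Cofactors of I−A, C_ij = (−1)^(i+j)·(minor ij) (rows/columns in the sector order above):
  C_11 = (0.55)(0.70) − (-0.40)(0.00) = 0.3850
  C_12 = −[(0.00)(0.70) − (-0.40)(-0.15)] = 0.0600
  C_13 = (0.00)(0.00) − (0.55)(-0.15) = 0.0825
  C_21 = −[(-0.05)(0.70) − (0.00)(0.00)] = 0.0350
  C_22 = (0.55)(0.70) − (0.00)(-0.15) = 0.3850
  C_23 = −[(0.55)(0.00) − (-0.05)(-0.15)] = 0.0075
  C_31 = (-0.05)(-0.40) − (0.00)(0.55) = 0.0200
  C_32 = −[(0.55)(-0.40) − (0.00)(0.00)] = 0.2200
  C_33 = (0.55)(0.55) − (-0.05)(0.00) = 0.3025
det(I−A) = Σ_j (I−A)_1j·C_1j = (0.55)(0.3850) + (-0.05)(0.0600) + (0.00)(0.0825) = 0.20875
adj(I−A) = Cᵀ =
  [ 0.3850   0.0350   0.0200]
  [ 0.0600   0.3850   0.2200]
  [ 0.0825   0.0075   0.3025]
(I − A)⁻¹ = adj(I−A) / det(I−A) ≈
  [   1.8443     0.1677     0.0958]
  [   0.2874     1.8443     1.0539]
  [   0.3952     0.0359     1.4491]
x = (I − A)⁻¹ d = adj(I−A)·d / det(I−A), with det(I−A) = 0.20875:
  x_S = (0.3850·380 + 0.0350·660 + 0.0200·220) / 0.20875 = 173.80 / 0.20875 ≈ 832.57
  x_B = (0.0600·380 + 0.3850·660 + 0.2200·220) / 0.20875 = 325.30 / 0.20875 ≈ 1558.32
  x_P = (0.0825·380 + 0.0075·660 + 0.3025·220) / 0.20875 = 102.85 / 0.20875 ≈ 492.69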